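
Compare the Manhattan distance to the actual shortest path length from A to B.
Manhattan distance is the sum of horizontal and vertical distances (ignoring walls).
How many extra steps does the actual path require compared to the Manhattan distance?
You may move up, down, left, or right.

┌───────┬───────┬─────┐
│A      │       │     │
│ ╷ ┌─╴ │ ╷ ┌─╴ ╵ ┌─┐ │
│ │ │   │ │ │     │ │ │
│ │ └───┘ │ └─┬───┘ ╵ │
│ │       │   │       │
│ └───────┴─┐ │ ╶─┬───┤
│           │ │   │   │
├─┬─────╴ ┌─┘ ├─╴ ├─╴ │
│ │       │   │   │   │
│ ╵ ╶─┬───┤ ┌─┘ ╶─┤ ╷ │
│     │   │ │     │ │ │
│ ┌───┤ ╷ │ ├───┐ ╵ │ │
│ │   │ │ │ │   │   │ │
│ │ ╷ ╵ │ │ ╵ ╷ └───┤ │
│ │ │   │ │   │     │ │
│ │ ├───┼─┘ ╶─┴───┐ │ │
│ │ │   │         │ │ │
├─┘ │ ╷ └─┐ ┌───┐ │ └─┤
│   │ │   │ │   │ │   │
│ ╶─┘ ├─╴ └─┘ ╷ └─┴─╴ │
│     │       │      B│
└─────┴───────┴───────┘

Manhattan distance: |10 - 0| + |10 - 0| = 20
Actual path length: 28
Extra steps: 28 - 20 = 8

Solution:

┌───────┬───────┬─────┐
│A ↓    │↱ ↓    │     │
│ ╷ ┌─╴ │ ╷ ┌─╴ ╵ ┌─┐ │
│ │↓│   │↑│↓│     │ │ │
│ │ └───┘ │ └─┬───┘ ╵ │
│ │↳ → → ↑│↳ ↓│       │
│ └───────┴─┐ │ ╶─┬───┤
│           │↓│   │   │
├─┬─────╴ ┌─┘ ├─╴ ├─╴ │
│ │       │↓ ↲│   │   │
│ ╵ ╶─┬───┤ ┌─┘ ╶─┤ ╷ │
│     │   │↓│     │ │ │
│ ┌───┤ ╷ │ ├───┐ ╵ │ │
│ │   │ │ │↓│↱ ↓│   │ │
│ │ ╷ ╵ │ │ ╵ ╷ └───┤ │
│ │ │   │ │↳ ↑│↳ → ↓│ │
│ │ ├───┼─┘ ╶─┴───┐ │ │
│ │ │   │         │↓│ │
├─┘ │ ╷ └─┐ ┌───┐ │ └─┤
│   │ │   │ │   │ │↳ ↓│
│ ╶─┘ ├─╴ └─┘ ╷ └─┴─╴ │
│     │       │      B│
└─────┴───────┴───────┘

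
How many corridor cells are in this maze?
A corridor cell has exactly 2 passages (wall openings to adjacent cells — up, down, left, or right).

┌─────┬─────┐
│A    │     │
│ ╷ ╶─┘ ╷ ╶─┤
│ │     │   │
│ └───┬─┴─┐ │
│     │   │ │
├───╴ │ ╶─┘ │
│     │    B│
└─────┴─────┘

Counting cells with exactly 2 passages:
Total corridor cells: 18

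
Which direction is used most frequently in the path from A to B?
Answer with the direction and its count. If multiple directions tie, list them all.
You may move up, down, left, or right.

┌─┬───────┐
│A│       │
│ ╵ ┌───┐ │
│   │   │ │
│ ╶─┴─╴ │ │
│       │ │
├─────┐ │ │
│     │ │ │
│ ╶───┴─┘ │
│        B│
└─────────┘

Directions: down, right, up, right, right, right, down, down, down, down
Counts: {'down': 5, 'right': 4, 'up': 1}
Most common: down (5 times)

Solution:

┌─┬───────┐
│A│↱ → → ↓│
│ ╵ ┌───┐ │
│↳ ↑│   │↓│
│ ╶─┴─╴ │ │
│       │↓│
├─────┐ │ │
│     │ │↓│
│ ╶───┴─┘ │
│        B│
└─────────┘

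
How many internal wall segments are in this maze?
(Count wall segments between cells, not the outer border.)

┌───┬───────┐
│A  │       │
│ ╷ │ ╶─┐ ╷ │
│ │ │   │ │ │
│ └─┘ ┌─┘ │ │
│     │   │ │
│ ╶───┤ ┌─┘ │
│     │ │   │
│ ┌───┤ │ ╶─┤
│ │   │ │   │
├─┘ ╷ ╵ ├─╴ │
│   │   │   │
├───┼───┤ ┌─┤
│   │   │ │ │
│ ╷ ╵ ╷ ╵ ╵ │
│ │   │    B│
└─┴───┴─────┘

Counting internal wall segments:
Total internal walls: 35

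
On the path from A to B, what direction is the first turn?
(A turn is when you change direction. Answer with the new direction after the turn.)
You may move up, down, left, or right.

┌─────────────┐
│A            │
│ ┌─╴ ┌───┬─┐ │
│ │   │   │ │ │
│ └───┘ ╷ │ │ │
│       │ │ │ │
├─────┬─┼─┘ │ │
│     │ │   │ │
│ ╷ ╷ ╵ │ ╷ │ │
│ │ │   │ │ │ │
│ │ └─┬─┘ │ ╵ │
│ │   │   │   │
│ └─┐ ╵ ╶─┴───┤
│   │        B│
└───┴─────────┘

Directions: right, right, right, right, right, right, down, down, down, down, down, left, up, up, left, down, down, left, down, right, right, right
First turn direction: down

Solution:

┌─────────────┐
│A → → → → → ↓│
│ ┌─╴ ┌───┬─┐ │
│ │   │   │ │↓│
│ └───┘ ╷ │ │ │
│       │ │ │↓│
├─────┬─┼─┘ │ │
│     │ │↓ ↰│↓│
│ ╷ ╷ ╵ │ ╷ │ │
│ │ │   │↓│↑│↓│
│ │ └─┬─┘ │ ╵ │
│ │   │↓ ↲│↑ ↲│
│ └─┐ ╵ ╶─┴───┤
│   │  ↳ → → B│
└───┴─────────┘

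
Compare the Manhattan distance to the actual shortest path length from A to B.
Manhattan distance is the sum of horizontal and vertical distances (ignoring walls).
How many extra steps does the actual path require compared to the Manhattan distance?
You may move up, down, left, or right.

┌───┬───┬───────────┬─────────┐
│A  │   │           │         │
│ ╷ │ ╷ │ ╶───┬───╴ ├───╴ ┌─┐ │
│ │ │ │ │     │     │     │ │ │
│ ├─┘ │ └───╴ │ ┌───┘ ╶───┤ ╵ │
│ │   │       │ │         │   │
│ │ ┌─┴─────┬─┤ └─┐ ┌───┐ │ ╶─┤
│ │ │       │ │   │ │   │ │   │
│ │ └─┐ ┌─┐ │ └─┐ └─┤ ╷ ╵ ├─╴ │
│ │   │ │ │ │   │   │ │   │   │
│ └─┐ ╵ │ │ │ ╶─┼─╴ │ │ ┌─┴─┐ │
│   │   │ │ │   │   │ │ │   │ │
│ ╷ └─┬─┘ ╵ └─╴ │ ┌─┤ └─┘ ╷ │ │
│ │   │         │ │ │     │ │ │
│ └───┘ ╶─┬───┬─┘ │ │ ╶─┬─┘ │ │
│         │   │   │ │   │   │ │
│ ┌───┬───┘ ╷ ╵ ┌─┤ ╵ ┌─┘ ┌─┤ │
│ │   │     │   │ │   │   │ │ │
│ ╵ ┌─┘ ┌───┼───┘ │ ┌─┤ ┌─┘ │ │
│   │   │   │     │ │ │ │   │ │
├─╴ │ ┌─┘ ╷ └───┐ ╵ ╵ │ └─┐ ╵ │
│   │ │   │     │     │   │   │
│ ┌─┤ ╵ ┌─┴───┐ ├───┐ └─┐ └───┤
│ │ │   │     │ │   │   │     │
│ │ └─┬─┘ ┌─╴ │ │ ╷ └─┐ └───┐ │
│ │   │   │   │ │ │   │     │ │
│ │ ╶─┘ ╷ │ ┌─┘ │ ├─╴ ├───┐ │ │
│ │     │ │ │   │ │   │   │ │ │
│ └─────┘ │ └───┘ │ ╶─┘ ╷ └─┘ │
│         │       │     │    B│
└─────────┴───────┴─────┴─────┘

Manhattan distance: |14 - 0| + |14 - 0| = 28
Actual path length: 48
Extra steps: 48 - 28 = 20

Solution:

┌───┬───┬───────────┬─────────┐
│A  │   │           │         │
│ ╷ │ ╷ │ ╶───┬───╴ ├───╴ ┌─┐ │
│↓│ │ │ │     │     │     │ │ │
│ ├─┘ │ └───╴ │ ┌───┘ ╶───┤ ╵ │
│↓│   │       │ │         │   │
│ │ ┌─┴─────┬─┤ └─┐ ┌───┐ │ ╶─┤
│↓│ │       │ │   │ │   │ │   │
│ │ └─┐ ┌─┐ │ └─┐ └─┤ ╷ ╵ ├─╴ │
│↓│   │ │ │ │   │   │ │   │   │
│ └─┐ ╵ │ │ │ ╶─┼─╴ │ │ ┌─┴─┐ │
│↓  │   │ │ │   │   │ │ │   │ │
│ ╷ └─┬─┘ ╵ └─╴ │ ┌─┤ └─┘ ╷ │ │
│↓│   │         │ │ │     │ │ │
│ └───┘ ╶─┬───┬─┘ │ │ ╶─┬─┘ │ │
│↓        │   │   │ │   │   │ │
│ ┌───┬───┘ ╷ ╵ ┌─┤ ╵ ┌─┘ ┌─┤ │
│↓│   │     │   │ │   │   │ │ │
│ ╵ ┌─┘ ┌───┼───┘ │ ┌─┤ ┌─┘ │ │
│↳ ↓│   │   │     │ │ │ │   │ │
├─╴ │ ┌─┘ ╷ └───┐ ╵ ╵ │ └─┐ ╵ │
│↓ ↲│ │   │     │     │   │   │
│ ┌─┤ ╵ ┌─┴───┐ ├───┐ └─┐ └───┤
│↓│ │   │↱ → ↓│ │↱ ↓│   │     │
│ │ └─┬─┘ ┌─╴ │ │ ╷ └─┐ └───┐ │
│↓│   │  ↑│↓ ↲│ │↑│↳ ↓│     │ │
│ │ ╶─┘ ╷ │ ┌─┘ │ ├─╴ ├───┐ │ │
│↓│     │↑│↓│   │↑│↓ ↲│↱ ↓│ │ │
│ └─────┘ │ └───┘ │ ╶─┘ ╷ └─┘ │
│↳ → → → ↑│↳ → → ↑│↳ → ↑│↳ → B│
└─────────┴───────┴─────┴─────┘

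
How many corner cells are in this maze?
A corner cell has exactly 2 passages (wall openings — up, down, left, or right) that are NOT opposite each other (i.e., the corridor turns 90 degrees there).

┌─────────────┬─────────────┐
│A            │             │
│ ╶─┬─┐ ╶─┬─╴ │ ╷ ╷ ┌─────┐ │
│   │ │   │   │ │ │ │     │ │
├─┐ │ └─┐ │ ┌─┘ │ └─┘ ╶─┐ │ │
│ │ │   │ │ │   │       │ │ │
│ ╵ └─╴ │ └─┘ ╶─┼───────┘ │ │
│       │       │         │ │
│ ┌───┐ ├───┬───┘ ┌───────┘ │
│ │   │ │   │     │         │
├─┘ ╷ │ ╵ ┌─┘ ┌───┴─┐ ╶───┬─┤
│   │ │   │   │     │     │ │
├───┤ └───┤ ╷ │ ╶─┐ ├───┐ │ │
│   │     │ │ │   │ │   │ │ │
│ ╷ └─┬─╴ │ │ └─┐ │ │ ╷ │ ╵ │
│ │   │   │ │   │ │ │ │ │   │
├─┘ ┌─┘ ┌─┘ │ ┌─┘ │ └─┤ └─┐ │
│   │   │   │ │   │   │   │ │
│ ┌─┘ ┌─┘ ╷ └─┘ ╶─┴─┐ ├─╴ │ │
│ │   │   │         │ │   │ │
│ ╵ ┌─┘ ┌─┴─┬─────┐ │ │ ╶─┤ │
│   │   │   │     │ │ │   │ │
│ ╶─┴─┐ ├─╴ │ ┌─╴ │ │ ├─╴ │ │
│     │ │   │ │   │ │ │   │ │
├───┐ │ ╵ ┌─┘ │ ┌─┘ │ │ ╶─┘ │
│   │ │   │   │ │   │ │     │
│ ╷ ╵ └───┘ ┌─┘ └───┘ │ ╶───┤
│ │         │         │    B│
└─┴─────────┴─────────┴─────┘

Counting corner cells (2 non-opposite passages):
Total corners: 90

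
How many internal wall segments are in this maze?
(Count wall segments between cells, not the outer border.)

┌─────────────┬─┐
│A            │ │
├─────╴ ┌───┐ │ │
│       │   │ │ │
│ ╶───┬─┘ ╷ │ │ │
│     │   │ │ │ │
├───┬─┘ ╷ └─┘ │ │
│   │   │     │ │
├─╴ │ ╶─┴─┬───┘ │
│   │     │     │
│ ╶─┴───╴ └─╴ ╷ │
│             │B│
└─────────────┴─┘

Counting internal wall segments:
Total internal walls: 35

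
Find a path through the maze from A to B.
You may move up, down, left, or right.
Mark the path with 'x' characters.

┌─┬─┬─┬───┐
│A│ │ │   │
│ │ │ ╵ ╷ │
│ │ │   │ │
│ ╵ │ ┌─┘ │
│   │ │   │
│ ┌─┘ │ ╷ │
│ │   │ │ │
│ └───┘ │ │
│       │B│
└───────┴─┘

Finding the shortest path through the maze:
Path length: 12 steps
Directions: down → down → down → down → right → right → right → up → up → right → down → down

Solution:

┌─┬─┬─┬───┐
│A│ │ │   │
│ │ │ ╵ ╷ │
│x│ │   │ │
│ ╵ │ ┌─┘ │
│x  │ │x x│
│ ┌─┘ │ ╷ │
│x│   │x│x│
│ └───┘ │ │
│x x x x│B│
└───────┴─┘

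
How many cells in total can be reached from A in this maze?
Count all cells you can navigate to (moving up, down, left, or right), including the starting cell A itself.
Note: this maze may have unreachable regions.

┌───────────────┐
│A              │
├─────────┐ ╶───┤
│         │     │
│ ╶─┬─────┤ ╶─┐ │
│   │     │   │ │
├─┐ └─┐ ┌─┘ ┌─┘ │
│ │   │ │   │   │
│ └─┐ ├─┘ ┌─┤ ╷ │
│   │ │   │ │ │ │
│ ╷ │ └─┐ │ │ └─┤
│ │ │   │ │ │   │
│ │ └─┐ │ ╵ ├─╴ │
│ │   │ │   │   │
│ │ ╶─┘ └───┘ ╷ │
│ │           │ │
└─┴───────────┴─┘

Using BFS/flood-fill to find all reachable cells from A:
Maze size: 8 × 8 = 64 total cells
4 cell(s) are walled off and cannot be reached from A.
Reachable cells: 60

Reachable region (· marks reachable cells):

┌───────────────┐
│A · · · · · · ·│
├─────────┐ ╶───┤
│· · · · ·│· · ·│
│ ╶─┬─────┤ ╶─┐ │
│· ·│     │· ·│·│
├─┐ └─┐ ┌─┘ ┌─┘ │
│·│· ·│ │· ·│· ·│
│ └─┐ ├─┘ ┌─┤ ╷ │
│· ·│·│· ·│·│·│·│
│ ╷ │ └─┐ │ │ └─┤
│·│·│· ·│·│·│· ·│
│ │ └─┐ │ ╵ ├─╴ │
│·│· ·│·│· ·│· ·│
│ │ ╶─┘ └───┘ ╷ │
│·│· · · · · ·│·│
└─┴───────────┴─┘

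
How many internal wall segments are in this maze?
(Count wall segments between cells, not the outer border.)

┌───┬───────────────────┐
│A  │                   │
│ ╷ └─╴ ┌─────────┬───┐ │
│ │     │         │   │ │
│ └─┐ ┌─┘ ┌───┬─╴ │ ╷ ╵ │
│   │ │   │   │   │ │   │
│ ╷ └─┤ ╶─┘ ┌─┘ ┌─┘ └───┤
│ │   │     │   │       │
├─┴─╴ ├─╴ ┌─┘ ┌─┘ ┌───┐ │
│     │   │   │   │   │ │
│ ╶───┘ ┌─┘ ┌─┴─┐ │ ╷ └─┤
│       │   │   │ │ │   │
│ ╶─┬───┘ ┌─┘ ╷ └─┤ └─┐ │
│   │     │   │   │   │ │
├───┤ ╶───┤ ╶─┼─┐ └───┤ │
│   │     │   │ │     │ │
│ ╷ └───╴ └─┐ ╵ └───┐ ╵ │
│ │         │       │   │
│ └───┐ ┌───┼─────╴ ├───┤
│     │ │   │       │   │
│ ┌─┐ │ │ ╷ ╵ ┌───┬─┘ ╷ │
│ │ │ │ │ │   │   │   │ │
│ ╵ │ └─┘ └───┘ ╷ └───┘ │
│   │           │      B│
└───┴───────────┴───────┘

Counting internal wall segments:
Total internal walls: 121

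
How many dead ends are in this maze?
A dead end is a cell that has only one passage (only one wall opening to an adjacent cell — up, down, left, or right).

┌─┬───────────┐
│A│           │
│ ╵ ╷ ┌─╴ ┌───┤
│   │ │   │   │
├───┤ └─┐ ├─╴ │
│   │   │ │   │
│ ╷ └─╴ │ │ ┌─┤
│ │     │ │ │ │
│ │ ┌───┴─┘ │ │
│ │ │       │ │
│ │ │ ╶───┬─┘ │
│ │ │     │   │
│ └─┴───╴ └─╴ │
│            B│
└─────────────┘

Checking each cell for number of passages:

Dead ends found at positions:
  (0, 0)
  (0, 6)
  (1, 3)
  (1, 5)
  (3, 4)
  (3, 6)
  (5, 1)
  (5, 5)
Total dead ends: 8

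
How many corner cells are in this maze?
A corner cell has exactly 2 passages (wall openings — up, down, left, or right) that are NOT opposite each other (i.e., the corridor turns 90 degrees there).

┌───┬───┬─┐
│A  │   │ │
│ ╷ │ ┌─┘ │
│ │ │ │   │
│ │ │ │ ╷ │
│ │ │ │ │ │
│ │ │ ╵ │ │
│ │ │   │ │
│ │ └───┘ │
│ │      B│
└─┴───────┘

Counting corner cells (2 non-opposite passages):
Total corners: 8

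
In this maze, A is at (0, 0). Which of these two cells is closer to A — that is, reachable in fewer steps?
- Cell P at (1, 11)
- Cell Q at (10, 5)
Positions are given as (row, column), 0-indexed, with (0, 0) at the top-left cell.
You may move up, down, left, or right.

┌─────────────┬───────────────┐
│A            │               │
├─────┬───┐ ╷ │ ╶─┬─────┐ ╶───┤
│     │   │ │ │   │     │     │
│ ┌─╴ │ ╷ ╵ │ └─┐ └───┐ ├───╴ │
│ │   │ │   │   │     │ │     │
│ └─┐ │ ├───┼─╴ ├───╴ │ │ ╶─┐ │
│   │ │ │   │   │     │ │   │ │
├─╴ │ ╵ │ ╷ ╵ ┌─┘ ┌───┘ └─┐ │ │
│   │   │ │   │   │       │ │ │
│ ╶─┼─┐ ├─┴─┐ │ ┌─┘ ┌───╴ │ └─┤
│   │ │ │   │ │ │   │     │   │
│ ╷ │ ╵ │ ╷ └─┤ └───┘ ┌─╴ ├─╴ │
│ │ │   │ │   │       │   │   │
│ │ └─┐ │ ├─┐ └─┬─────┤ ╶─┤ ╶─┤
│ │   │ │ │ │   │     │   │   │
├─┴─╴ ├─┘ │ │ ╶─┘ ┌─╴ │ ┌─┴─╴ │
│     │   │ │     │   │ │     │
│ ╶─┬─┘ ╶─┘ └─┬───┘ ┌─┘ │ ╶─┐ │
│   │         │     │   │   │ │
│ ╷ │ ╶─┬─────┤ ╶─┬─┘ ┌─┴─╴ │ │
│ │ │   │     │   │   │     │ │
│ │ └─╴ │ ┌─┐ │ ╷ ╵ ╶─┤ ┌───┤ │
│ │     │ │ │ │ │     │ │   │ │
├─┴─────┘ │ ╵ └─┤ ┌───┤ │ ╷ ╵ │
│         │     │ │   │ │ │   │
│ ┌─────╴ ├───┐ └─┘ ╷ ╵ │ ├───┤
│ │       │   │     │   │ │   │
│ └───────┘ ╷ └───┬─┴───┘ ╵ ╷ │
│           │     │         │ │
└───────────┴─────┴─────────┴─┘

Shortest path A → P at (1, 11): 80 steps
Shortest path A → Q at (10, 5): 135 steps

P is closer (80 steps vs 135 steps).

Path to P:

┌─────────────┬───────────────┐
│A → → → → ↓  │               │
├─────┬───┐ ╷ │ ╶─┬─────┐ ╶───┤
│↓ ← ↰│↓ ↰│↓│ │   │    P│     │
│ ┌─╴ │ ╷ ╵ │ └─┐ └───┐ ├───╴ │
│↓│  ↑│↓│↑ ↲│   │     │↑│     │
│ └─┐ │ ├───┼─╴ ├───╴ │ │ ╶─┐ │
│↳ ↓│↑│↓│   │   │     │↑│   │ │
├─╴ │ ╵ │ ╷ ╵ ┌─┘ ┌───┘ └─┐ │ │
│↓ ↲│↑ ↲│ │   │   │    ↑ ↰│ │ │
│ ╶─┼─┐ ├─┴─┐ │ ┌─┘ ┌───╴ │ └─┤
│↳ ↓│ │ │↱ ↓│ │ │   │    ↑│   │
│ ╷ │ ╵ │ ╷ └─┤ └───┘ ┌─╴ ├─╴ │
│ │↓│   │↑│↳ ↓│       │↱ ↑│   │
│ │ └─┐ │ ├─┐ └─┬─────┤ ╶─┤ ╶─┤
│ │↳ ↓│ │↑│ │↓  │↱ → ↓│↑  │   │
├─┴─╴ ├─┘ │ │ ╶─┘ ┌─╴ │ ┌─┴─╴ │
│↓ ← ↲│↱ ↑│ │↳ → ↑│↓ ↲│↑│     │
│ ╶─┬─┘ ╶─┘ └─┬───┘ ┌─┘ │ ╶─┐ │
│↳ ↓│↱ ↑      │↓ ← ↲│↱ ↑│   │ │
│ ╷ │ ╶─┬─────┤ ╶─┬─┘ ┌─┴─╴ │ │
│ │↓│↑ ↰│     │↳ ↓│↱ ↑│     │ │
│ │ └─╴ │ ┌─┐ │ ╷ ╵ ╶─┤ ┌───┤ │
│ │↳ → ↑│ │ │ │ │↳ ↑  │ │   │ │
├─┴─────┘ │ ╵ └─┤ ┌───┤ │ ╷ ╵ │
│         │     │ │   │ │ │   │
│ ┌─────╴ ├───┐ └─┘ ╷ ╵ │ ├───┤
│ │       │   │     │   │ │   │
│ └───────┘ ╷ └───┬─┴───┘ ╵ ╷ │
│           │     │         │ │
└───────────┴─────┴─────────┴─┘

Path to Q:

┌─────────────┬───────────────┐
│A → → → → ↓  │↱ → → → → ↓    │
├─────┬───┐ ╷ │ ╶─┬─────┐ ╶───┤
│↓ ← ↰│↓ ↰│↓│ │↑ ↰│     │↳ → ↓│
│ ┌─╴ │ ╷ ╵ │ └─┐ └───┐ ├───╴ │
│↓│  ↑│↓│↑ ↲│   │↑ ← ↰│ │↓ ← ↲│
│ └─┐ │ ├───┼─╴ ├───╴ │ │ ╶─┐ │
│↳ ↓│↑│↓│   │   │↱ → ↑│ │↳ ↓│ │
├─╴ │ ╵ │ ╷ ╵ ┌─┘ ┌───┘ └─┐ │ │
│↓ ↲│↑ ↲│ │   │↱ ↑│       │↓│ │
│ ╶─┼─┐ ├─┴─┐ │ ┌─┘ ┌───╴ │ └─┤
│↳ ↓│ │ │↱ ↓│ │↑│   │↓ ← ↰│↳ ↓│
│ ╷ │ ╵ │ ╷ └─┤ └───┘ ┌─╴ ├─╴ │
│ │↓│   │↑│↳ ↓│↑ ← ← ↲│↱ ↑│↓ ↲│
│ │ └─┐ │ ├─┐ └─┬─────┤ ╶─┤ ╶─┤
│ │↳ ↓│ │↑│ │↓  │↱ → ↓│↑  │↳ ↓│
├─┴─╴ ├─┘ │ │ ╶─┘ ┌─╴ │ ┌─┴─╴ │
│↓ ← ↲│↱ ↑│ │↳ → ↑│↓ ↲│↑│↓ ← ↲│
│ ╶─┬─┘ ╶─┘ └─┬───┘ ┌─┘ │ ╶─┐ │
│↳ ↓│↱ ↑      │↓ ← ↲│↱ ↑│↳ ↓│ │
│ ╷ │ ╶─┬─────┤ ╶─┬─┘ ┌─┴─╴ │ │
│ │↓│↑ ↰│  Q ↰│↳ ↓│↱ ↑│↓ ← ↲│ │
│ │ └─╴ │ ┌─┐ │ ╷ ╵ ╶─┤ ┌───┤ │
│ │↳ → ↑│ │ │↑│ │↳ ↑  │↓│   │ │
├─┴─────┘ │ ╵ └─┤ ┌───┤ │ ╷ ╵ │
│         │  ↑ ↰│ │↓ ↰│↓│ │   │
│ ┌─────╴ ├───┐ └─┘ ╷ ╵ │ ├───┤
│ │       │   │↑ ← ↲│↑ ↲│ │   │
│ └───────┘ ╷ └───┬─┴───┘ ╵ ╷ │
│           │     │         │ │
└───────────┴─────┴─────────┴─┘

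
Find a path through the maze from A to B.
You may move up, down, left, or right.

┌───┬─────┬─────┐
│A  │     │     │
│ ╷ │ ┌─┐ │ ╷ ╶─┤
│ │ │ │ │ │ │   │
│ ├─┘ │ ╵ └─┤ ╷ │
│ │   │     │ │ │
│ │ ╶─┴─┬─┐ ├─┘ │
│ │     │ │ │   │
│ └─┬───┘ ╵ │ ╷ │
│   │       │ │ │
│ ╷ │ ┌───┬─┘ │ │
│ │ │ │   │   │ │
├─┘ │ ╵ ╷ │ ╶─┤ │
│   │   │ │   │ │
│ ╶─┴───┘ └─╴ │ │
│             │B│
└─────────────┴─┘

Finding the shortest path through the maze:
Path length: 26 steps
Directions: down → down → down → down → right → down → down → left → down → right → right → right → right → right → right → up → left → up → right → up → up → right → down → down → down → down

Solution:

┌───┬─────┬─────┐
│A  │     │     │
│ ╷ │ ┌─┐ │ ╷ ╶─┤
│↓│ │ │ │ │ │   │
│ ├─┘ │ ╵ └─┤ ╷ │
│↓│   │     │ │ │
│ │ ╶─┴─┬─┐ ├─┘ │
│↓│     │ │ │↱ ↓│
│ └─┬───┘ ╵ │ ╷ │
│↳ ↓│       │↑│↓│
│ ╷ │ ┌───┬─┘ │ │
│ │↓│ │   │↱ ↑│↓│
├─┘ │ ╵ ╷ │ ╶─┤ │
│↓ ↲│   │ │↑ ↰│↓│
│ ╶─┴───┘ └─╴ │ │
│↳ → → → → → ↑│B│
└─────────────┴─┘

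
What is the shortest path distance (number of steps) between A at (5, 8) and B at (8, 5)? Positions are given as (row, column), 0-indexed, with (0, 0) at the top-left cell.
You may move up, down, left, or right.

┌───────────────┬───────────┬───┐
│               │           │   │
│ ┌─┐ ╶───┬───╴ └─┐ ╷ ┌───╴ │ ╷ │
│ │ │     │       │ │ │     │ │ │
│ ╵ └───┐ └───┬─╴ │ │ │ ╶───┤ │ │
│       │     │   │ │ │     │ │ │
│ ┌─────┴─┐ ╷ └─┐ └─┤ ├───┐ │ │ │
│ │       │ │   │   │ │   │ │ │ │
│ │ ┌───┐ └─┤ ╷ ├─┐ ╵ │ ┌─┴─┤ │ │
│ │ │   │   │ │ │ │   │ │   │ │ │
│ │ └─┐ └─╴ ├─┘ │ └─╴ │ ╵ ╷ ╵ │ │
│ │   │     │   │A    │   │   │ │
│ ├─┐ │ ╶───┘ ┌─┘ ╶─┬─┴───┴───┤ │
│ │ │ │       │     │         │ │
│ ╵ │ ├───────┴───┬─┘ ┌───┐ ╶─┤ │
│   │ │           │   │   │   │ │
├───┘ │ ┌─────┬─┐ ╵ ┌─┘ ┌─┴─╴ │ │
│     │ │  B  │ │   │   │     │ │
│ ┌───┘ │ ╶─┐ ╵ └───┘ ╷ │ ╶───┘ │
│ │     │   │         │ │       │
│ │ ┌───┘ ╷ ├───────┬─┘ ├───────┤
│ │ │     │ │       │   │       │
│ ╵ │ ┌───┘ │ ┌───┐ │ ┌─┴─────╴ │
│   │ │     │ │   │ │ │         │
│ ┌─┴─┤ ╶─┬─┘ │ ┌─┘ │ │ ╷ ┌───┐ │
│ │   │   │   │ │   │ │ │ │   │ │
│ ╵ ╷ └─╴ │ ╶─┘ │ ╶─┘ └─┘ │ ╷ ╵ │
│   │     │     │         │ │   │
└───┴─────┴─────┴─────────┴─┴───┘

Finding path from (5, 8) to (8, 5):
Path: (5,8) → (5,9) → (5,10) → (4,10) → (4,9) → (3,9) → (3,8) → (2,8) → (1,8) → (1,7) → (0,7) → (0,6) → (0,5) → (0,4) → (0,3) → (0,2) → (1,2) → (1,3) → (1,4) → (2,4) → (2,5) → (2,6) → (3,6) → (3,7) → (4,7) → (5,7) → (5,6) → (6,6) → (6,5) → (6,4) → (6,3) → (5,3) → (5,4) → (5,5) → (4,5) → (4,4) → (3,4) → (3,3) → (3,2) → (3,1) → (4,1) → (5,1) → (5,2) → (6,2) → (7,2) → (8,2) → (8,1) → (8,0) → (9,0) → (10,0) → (11,0) → (12,0) → (13,0) → (13,1) → (12,1) → (12,2) → (13,2) → (13,3) → (13,4) → (12,4) → (12,3) → (11,3) → (11,4) → (11,5) → (10,5) → (9,5) → (9,4) → (8,4) → (8,5)
Distance: 68 steps

Solution:

┌───────────────┬───────────┬───┐
│    ↓ ← ← ← ← ↰│           │   │
│ ┌─┐ ╶───┬───╴ └─┐ ╷ ┌───╴ │ ╷ │
│ │ │↳ → ↓│    ↑ ↰│ │ │     │ │ │
│ ╵ └───┐ └───┬─╴ │ │ │ ╶───┤ │ │
│       │↳ → ↓│  ↑│ │ │     │ │ │
│ ┌─────┴─┐ ╷ └─┐ └─┤ ├───┐ │ │ │
│ │↓ ← ← ↰│ │↳ ↓│↑ ↰│ │   │ │ │ │
│ │ ┌───┐ └─┤ ╷ ├─┐ ╵ │ ┌─┴─┤ │ │
│ │↓│   │↑ ↰│ │↓│ │↑ ↰│ │   │ │ │
│ │ └─┐ └─╴ ├─┘ │ └─╴ │ ╵ ╷ ╵ │ │
│ │↳ ↓│↱ → ↑│↓ ↲│A → ↑│   │   │ │
│ ├─┐ │ ╶───┘ ┌─┘ ╶─┬─┴───┴───┤ │
│ │ │↓│↑ ← ← ↲│     │         │ │
│ ╵ │ ├───────┴───┬─┘ ┌───┐ ╶─┤ │
│   │↓│           │   │   │   │ │
├───┘ │ ┌─────┬─┐ ╵ ┌─┘ ┌─┴─╴ │ │
│↓ ← ↲│ │↱ B  │ │   │   │     │ │
│ ┌───┘ │ ╶─┐ ╵ └───┘ ╷ │ ╶───┘ │
│↓│     │↑ ↰│         │ │       │
│ │ ┌───┘ ╷ ├───────┬─┘ ├───────┤
│↓│ │     │↑│       │   │       │
│ ╵ │ ┌───┘ │ ┌───┐ │ ┌─┴─────╴ │
│↓  │ │↱ → ↑│ │   │ │ │         │
│ ┌─┴─┤ ╶─┬─┘ │ ┌─┘ │ │ ╷ ┌───┐ │
│↓│↱ ↓│↑ ↰│   │ │   │ │ │ │   │ │
│ ╵ ╷ └─╴ │ ╶─┘ │ ╶─┘ └─┘ │ ╷ ╵ │
│↳ ↑│↳ → ↑│     │         │ │   │
└───┴─────┴─────┴─────────┴─┴───┘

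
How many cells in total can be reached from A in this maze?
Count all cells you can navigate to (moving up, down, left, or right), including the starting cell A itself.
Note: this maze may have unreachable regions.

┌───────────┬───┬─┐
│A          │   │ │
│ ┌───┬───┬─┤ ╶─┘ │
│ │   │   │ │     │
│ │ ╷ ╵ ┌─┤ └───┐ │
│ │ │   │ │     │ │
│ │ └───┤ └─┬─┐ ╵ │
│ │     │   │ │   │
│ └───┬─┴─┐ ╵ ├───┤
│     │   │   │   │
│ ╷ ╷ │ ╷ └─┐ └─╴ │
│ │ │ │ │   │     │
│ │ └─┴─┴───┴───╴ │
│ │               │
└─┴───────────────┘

Using BFS/flood-fill to find all reachable cells from A:
Maze size: 7 × 9 = 63 total cells
28 cell(s) are walled off and cannot be reached from A.
Reachable cells: 35

Reachable region (· marks reachable cells):

┌───────────┬───┬─┐
│A · · · · ·│   │ │
│ ┌───┬───┬─┤ ╶─┘ │
│·│   │   │ │     │
│ │ ╷ ╵ ┌─┤ └───┐ │
│·│ │   │·│     │ │
│ │ └───┤ └─┬─┐ ╵ │
│·│     │· ·│·│   │
│ └───┬─┴─┐ ╵ ├───┤
│· · ·│   │· ·│· ·│
│ ╷ ╷ │ ╷ └─┐ └─╴ │
│·│·│·│ │   │· · ·│
│ │ └─┴─┴───┴───╴ │
│·│· · · · · · · ·│
└─┴───────────────┘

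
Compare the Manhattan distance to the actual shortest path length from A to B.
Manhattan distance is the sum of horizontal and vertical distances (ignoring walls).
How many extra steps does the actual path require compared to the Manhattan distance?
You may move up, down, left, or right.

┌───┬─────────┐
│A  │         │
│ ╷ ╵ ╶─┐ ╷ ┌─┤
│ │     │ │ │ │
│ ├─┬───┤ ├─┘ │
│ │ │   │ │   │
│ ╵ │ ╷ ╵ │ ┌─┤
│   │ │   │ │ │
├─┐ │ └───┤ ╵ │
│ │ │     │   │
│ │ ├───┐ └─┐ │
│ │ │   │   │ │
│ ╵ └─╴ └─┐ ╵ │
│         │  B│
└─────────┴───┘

Manhattan distance: |6 - 0| + |6 - 0| = 12
Actual path length: 20
Extra steps: 20 - 12 = 8

Solution:

┌───┬─────────┐
│A ↓│↱ → ↓    │
│ ╷ ╵ ╶─┐ ╷ ┌─┤
│ │↳ ↑  │↓│ │ │
│ ├─┬───┤ ├─┘ │
│ │ │↓ ↰│↓│   │
│ ╵ │ ╷ ╵ │ ┌─┤
│   │↓│↑ ↲│ │ │
├─┐ │ └───┤ ╵ │
│ │ │↳ → ↓│   │
│ │ ├───┐ └─┐ │
│ │ │   │↳ ↓│ │
│ ╵ └─╴ └─┐ ╵ │
│         │↳ B│
└─────────┴───┘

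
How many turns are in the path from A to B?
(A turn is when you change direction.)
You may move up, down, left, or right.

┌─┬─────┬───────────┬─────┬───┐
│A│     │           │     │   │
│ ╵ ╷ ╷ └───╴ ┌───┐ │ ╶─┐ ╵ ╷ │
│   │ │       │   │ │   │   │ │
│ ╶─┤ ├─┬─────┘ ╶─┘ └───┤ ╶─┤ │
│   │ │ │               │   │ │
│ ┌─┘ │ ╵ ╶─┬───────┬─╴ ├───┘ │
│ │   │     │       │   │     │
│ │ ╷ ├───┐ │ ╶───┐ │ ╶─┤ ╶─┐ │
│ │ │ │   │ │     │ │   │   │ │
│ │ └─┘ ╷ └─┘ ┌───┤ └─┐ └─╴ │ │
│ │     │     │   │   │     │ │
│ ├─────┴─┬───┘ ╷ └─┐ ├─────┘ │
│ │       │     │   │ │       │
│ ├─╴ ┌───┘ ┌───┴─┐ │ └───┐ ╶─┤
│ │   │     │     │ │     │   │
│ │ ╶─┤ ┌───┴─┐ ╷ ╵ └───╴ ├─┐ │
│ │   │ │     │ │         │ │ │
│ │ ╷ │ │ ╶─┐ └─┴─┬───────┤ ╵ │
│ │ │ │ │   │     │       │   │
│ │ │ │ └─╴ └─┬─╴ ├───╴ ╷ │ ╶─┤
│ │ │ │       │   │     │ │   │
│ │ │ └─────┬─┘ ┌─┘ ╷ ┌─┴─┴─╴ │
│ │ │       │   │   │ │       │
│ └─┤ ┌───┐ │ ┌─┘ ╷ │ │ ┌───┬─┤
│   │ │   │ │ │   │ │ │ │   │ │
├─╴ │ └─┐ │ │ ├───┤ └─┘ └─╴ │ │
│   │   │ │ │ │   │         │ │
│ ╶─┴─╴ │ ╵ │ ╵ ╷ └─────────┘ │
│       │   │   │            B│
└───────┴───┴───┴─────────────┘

Directions: down, right, up, right, down, down, down, left, down, down, right, right, up, right, down, right, right, up, up, right, right, right, down, down, right, down, down, right, right, down, left, left, left, up, up, left, up, left, down, left, left, down, left, left, down, down, down, right, right, up, left, up, right, right, down, right, right, down, left, down, left, down, down, down, right, up, right, down, right, right, right, right, right, right
Number of turns: 45

Solution:

┌─┬─────┬───────────┬─────┬───┐
│A│↱ ↓  │           │     │   │
│ ╵ ╷ ╷ └───╴ ┌───┐ │ ╶─┐ ╵ ╷ │
│↳ ↑│↓│       │   │ │   │   │ │
│ ╶─┤ ├─┬─────┘ ╶─┘ └───┤ ╶─┤ │
│   │↓│ │               │   │ │
│ ┌─┘ │ ╵ ╶─┬───────┬─╴ ├───┘ │
│ │↓ ↲│     │↱ → → ↓│   │     │
│ │ ╷ ├───┐ │ ╶───┐ │ ╶─┤ ╶─┐ │
│ │↓│ │↱ ↓│ │↑    │↓│   │   │ │
│ │ └─┘ ╷ └─┘ ┌───┤ └─┐ └─╴ │ │
│ │↳ → ↑│↳ → ↑│↓ ↰│↳ ↓│     │ │
│ ├─────┴─┬───┘ ╷ └─┐ ├─────┘ │
│ │       │↓ ← ↲│↑ ↰│↓│       │
│ ├─╴ ┌───┘ ┌───┴─┐ │ └───┐ ╶─┤
│ │   │↓ ← ↲│     │↑│↳ → ↓│   │
│ │ ╶─┤ ┌───┴─┐ ╷ ╵ └───╴ ├─┐ │
│ │   │↓│↱ → ↓│ │  ↑ ← ← ↲│ │ │
│ │ ╷ │ │ ╶─┐ └─┴─┬───────┤ ╵ │
│ │ │ │↓│↑ ↰│↳ → ↓│       │   │
│ │ │ │ └─╴ └─┬─╴ ├───╴ ╷ │ ╶─┤
│ │ │ │↳ → ↑  │↓ ↲│     │ │   │
│ │ │ └─────┬─┘ ┌─┘ ╷ ┌─┴─┴─╴ │
│ │ │       │↓ ↲│   │ │       │
│ └─┤ ┌───┐ │ ┌─┘ ╷ │ │ ┌───┬─┤
│   │ │   │ │↓│   │ │ │ │   │ │
├─╴ │ └─┐ │ │ ├───┤ └─┘ └─╴ │ │
│   │   │ │ │↓│↱ ↓│         │ │
│ ╶─┴─╴ │ ╵ │ ╵ ╷ └─────────┘ │
│       │   │↳ ↑│↳ → → → → → B│
└───────┴───┴───┴─────────────┘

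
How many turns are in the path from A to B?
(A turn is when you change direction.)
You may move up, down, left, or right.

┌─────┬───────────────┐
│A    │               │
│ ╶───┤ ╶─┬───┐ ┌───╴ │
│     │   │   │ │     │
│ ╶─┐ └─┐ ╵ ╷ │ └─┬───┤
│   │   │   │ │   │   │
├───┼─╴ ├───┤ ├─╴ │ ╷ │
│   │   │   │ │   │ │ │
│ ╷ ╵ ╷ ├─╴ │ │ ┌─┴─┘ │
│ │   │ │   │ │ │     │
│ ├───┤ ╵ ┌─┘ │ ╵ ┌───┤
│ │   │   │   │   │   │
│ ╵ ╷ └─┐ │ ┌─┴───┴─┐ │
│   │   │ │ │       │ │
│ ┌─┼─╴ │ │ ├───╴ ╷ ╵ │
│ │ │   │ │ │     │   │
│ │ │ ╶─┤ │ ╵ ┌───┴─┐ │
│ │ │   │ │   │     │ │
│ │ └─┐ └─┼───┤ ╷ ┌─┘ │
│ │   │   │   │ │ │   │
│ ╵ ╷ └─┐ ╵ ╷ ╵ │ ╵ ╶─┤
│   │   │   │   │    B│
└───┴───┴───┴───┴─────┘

Directions: down, right, right, down, right, down, left, down, left, up, left, down, down, down, right, up, right, down, right, down, left, down, right, down, right, down, right, up, right, down, right, up, up, right, down, down, right, right
Number of turns: 31

Solution:

┌─────┬───────────────┐
│A    │               │
│ ╶───┤ ╶─┬───┐ ┌───╴ │
│↳ → ↓│   │   │ │     │
│ ╶─┐ └─┐ ╵ ╷ │ └─┬───┤
│   │↳ ↓│   │ │   │   │
├───┼─╴ ├───┤ ├─╴ │ ╷ │
│↓ ↰│↓ ↲│   │ │   │ │ │
│ ╷ ╵ ╷ ├─╴ │ │ ┌─┴─┘ │
│↓│↑ ↲│ │   │ │ │     │
│ ├───┤ ╵ ┌─┘ │ ╵ ┌───┤
│↓│↱ ↓│   │   │   │   │
│ ╵ ╷ └─┐ │ ┌─┴───┴─┐ │
│↳ ↑│↳ ↓│ │ │       │ │
│ ┌─┼─╴ │ │ ├───╴ ╷ ╵ │
│ │ │↓ ↲│ │ │     │   │
│ │ │ ╶─┤ │ ╵ ┌───┴─┐ │
│ │ │↳ ↓│ │   │↱ ↓  │ │
│ │ └─┐ └─┼───┤ ╷ ┌─┘ │
│ │   │↳ ↓│↱ ↓│↑│↓│   │
│ ╵ ╷ └─┐ ╵ ╷ ╵ │ ╵ ╶─┤
│   │   │↳ ↑│↳ ↑│↳ → B│
└───┴───┴───┴───┴─────┘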